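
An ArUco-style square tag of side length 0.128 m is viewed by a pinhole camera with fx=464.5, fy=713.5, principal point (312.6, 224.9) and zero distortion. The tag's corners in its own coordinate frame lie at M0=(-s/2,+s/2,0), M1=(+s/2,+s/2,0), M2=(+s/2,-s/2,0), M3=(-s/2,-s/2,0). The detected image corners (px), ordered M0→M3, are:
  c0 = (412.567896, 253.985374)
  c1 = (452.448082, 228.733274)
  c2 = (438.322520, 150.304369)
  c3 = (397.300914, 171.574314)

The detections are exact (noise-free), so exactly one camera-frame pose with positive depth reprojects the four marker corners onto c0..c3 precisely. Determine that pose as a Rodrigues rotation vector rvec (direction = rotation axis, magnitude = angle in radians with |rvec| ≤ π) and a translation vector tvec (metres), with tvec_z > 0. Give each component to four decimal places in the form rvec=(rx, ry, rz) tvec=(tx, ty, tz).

Intrinsics K: fx=464.5, fy=713.5, cx=312.6, cy=224.9
Marker side s = 0.128 m; corners in marker frame (Z=0):
  M0 = (-0.0640, +0.0640, 0)
  M1 = (+0.0640, +0.0640, 0)
  M2 = (+0.0640, -0.0640, 0)
  M3 = (-0.0640, -0.0640, 0)
Detected image corners:
  c0 = (412.567896, 253.985374) px
  c1 = (452.448082, 228.733274) px
  c2 = (438.322520, 150.304369) px
  c3 = (397.300914, 171.574314) px
Planar DLT: solve 8×8 A·h = b for H (H[2,2]=1):
  H  [+489.36717 +145.43862 +425.72168]
  H  [-99.77712 +642.41888 +201.03188]
  H  [+0.40776 +0.07230 +1.00000]
B = K⁻¹H; ‖b₁‖=0.919412, ‖b₂‖=0.919412; λ = 2/(‖b₁‖+‖b₂‖) = 1.087651, sign → tz>0 ⇒ λ=+1.087651
r₁ = λ·B[:,0] = (+0.84741,-0.29190,+0.44351); r₂ = λ·B[:,1] = (+0.28763,+0.95451,+0.07864)
r₃ = r₁×r₂ = (-0.44628,+0.06092,+0.89281); SVD([r₁ r₂ r₃]) → R = UVᵀ:
  R  [+0.84741 +0.28763 -0.44628]
  R  [-0.29190 +0.95451 +0.06092]
  R  [+0.44351 +0.07864 +0.89281]
t = (+0.26488, -0.03638, +1.08765) m
tr R = 2.694731; θ = arccos((tr R − 1)/2) = 0.559793 rad = 32.074°
axis k = ((R−Rᵀ)₃₂, (R−Rᵀ)₁₃, (R−Rᵀ)₂₁) / (2 sinθ) = (+0.016682, -0.837828, -0.545680)
rvec = θ·k = (+0.009338, -0.469010, -0.305468)

rvec=(0.0093, -0.4690, -0.3055) tvec=(0.2649, -0.0364, 1.0877)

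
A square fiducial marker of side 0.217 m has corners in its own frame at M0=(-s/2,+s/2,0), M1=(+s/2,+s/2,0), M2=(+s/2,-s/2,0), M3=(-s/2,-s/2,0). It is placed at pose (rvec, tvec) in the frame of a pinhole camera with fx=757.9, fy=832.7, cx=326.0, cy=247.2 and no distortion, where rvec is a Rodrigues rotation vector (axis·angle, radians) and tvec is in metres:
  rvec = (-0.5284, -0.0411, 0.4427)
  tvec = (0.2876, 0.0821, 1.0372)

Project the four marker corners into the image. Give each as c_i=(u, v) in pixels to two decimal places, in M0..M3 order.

c0=(437.78, 348.31) c1=(592.25, 427.58) c2=(626.21, 280.88) c3=(486.38, 211.54)

Intrinsics K: fx=757.9, fy=832.7, cx=326.0, cy=247.2
Marker side s = 0.217 m; corners in marker frame (Z=0):
  M0 = (-0.1085, +0.1085, 0)
  M1 = (+0.1085, +0.1085, 0)
  M2 = (+0.1085, -0.1085, 0)
  M3 = (-0.1085, -0.1085, 0)
rvec = (-0.5284, -0.0411, 0.4427), |rvec| = θ = 0.69056 rad = 39.566°
Rodrigues: sinθ=0.63697, 1−cosθ=0.22911; R = I + sinθ·[k]× + (1−cosθ)·[k]×²:
    [+0.90503 -0.39791 -0.15030]
    [+0.41878 +0.77170 +0.47865]
    [-0.07448 -0.49613 +0.86505]
t = (0.2876, 0.0821, 1.0372) m
M0: Pc = R·M0+t = (+0.14623, +0.12039, +0.99145); u = 757.9·(+0.14623)/0.99145 + 326.0 = 437.7843, v = 832.7·(+0.12039)/0.99145 + 247.2 = 348.3148
M1: Pc = R·M1+t = (+0.34262, +0.21127, +0.97529); u = 757.9·(+0.34262)/0.97529 + 326.0 = 592.2530, v = 832.7·(+0.21127)/0.97529 + 247.2 = 427.5791
M2: Pc = R·M2+t = (+0.42897, +0.04381, +1.08295); u = 757.9·(+0.42897)/1.08295 + 326.0 = 626.2129, v = 832.7·(+0.04381)/1.08295 + 247.2 = 280.8849
M3: Pc = R·M3+t = (+0.23258, -0.04707, +1.09911); u = 757.9·(+0.23258)/1.09911 + 326.0 = 486.3755, v = 832.7·(-0.04707)/1.09911 + 247.2 = 211.5417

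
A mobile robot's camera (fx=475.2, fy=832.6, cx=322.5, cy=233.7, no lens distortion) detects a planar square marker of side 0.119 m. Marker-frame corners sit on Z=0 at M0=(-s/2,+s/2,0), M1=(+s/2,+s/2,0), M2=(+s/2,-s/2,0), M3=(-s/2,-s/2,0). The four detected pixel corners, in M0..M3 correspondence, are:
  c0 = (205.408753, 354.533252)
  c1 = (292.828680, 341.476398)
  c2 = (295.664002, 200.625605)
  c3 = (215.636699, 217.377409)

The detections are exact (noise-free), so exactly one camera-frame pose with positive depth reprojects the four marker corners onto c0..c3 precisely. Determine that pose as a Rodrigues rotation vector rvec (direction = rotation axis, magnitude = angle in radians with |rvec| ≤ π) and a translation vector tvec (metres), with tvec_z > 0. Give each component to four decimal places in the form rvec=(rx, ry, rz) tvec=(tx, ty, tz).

Intrinsics K: fx=475.2, fy=832.6, cx=322.5, cy=233.7
Marker side s = 0.119 m; corners in marker frame (Z=0):
  M0 = (-0.0595, +0.0595, 0)
  M1 = (+0.0595, +0.0595, 0)
  M2 = (+0.0595, -0.0595, 0)
  M3 = (-0.0595, -0.0595, 0)
Detected image corners:
  c0 = (205.408753, 354.533252) px
  c1 = (292.828680, 341.476398) px
  c2 = (295.664002, 200.625605) px
  c3 = (215.636699, 217.377409) px
Planar DLT: solve 8×8 A·h = b for H (H[2,2]=1):
  H  [+625.04329 -248.73649 +251.77244]
  H  [-211.03401 +954.52621 +275.47164]
  H  [-0.30549 -0.76583 +1.00000]
B = K⁻¹H; ‖b₁‖=1.562025, ‖b₂‖=1.562025; λ = 2/(‖b₁‖+‖b₂‖) = 0.640195, sign → tz>0 ⇒ λ=+0.640195
r₁ = λ·B[:,0] = (+0.97479,-0.10737,-0.19557); r₂ = λ·B[:,1] = (-0.00237,+0.87156,-0.49028)
r₃ = r₁×r₂ = (+0.22310,+0.47839,+0.84934); SVD([r₁ r₂ r₃]) → R = UVᵀ:
  R  [+0.97479 -0.00237 +0.22310]
  R  [-0.10737 +0.87156 +0.47839]
  R  [-0.19557 -0.49028 +0.84934]
t = (-0.09528, +0.03212, +0.64019) m
tr R = 2.695692; θ = arccos((tr R − 1)/2) = 0.558886 rad = 32.022°
axis k = ((R−Rᵀ)₃₂, (R−Rᵀ)₁₃, (R−Rᵀ)₂₁) / (2 sinθ) = (-0.913420, +0.394791, -0.099017)
rvec = θ·k = (-0.510498, +0.220643, -0.055339)

rvec=(-0.5105, 0.2206, -0.0553) tvec=(-0.0953, 0.0321, 0.6402)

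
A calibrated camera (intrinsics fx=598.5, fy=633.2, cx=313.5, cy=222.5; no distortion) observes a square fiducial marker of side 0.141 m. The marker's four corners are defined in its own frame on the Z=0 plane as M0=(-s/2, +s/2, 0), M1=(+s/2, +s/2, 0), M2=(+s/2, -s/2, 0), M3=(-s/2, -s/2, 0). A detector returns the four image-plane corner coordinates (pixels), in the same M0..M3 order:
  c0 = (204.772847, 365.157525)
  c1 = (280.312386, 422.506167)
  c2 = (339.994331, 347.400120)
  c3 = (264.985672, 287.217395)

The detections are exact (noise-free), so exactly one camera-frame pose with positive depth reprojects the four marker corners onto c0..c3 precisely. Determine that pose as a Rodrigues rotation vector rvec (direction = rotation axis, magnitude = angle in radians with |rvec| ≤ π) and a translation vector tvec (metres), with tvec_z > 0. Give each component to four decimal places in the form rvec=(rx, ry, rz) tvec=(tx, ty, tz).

Intrinsics K: fx=598.5, fy=633.2, cx=313.5, cy=222.5
Marker side s = 0.141 m; corners in marker frame (Z=0):
  M0 = (-0.0705, +0.0705, 0)
  M1 = (+0.0705, +0.0705, 0)
  M2 = (+0.0705, -0.0705, 0)
  M3 = (-0.0705, -0.0705, 0)
Detected image corners:
  c0 = (204.772847, 365.157525) px
  c1 = (280.312386, 422.506167) px
  c2 = (339.994331, 347.400120) px
  c3 = (264.985672, 287.217395) px
Planar DLT: solve 8×8 A·h = b for H (H[2,2]=1):
  H  [+584.78343 -398.21958 +272.80332]
  H  [+483.13552 +577.70158 +356.22370]
  H  [+0.18682 +0.09876 +1.00000]
B = K⁻¹H; ‖b₁‖=1.137650, ‖b₂‖=1.137650; λ = 2/(‖b₁‖+‖b₂‖) = 0.879005, sign → tz>0 ⇒ λ=+0.879005
r₁ = λ·B[:,0] = (+0.77284,+0.61298,+0.16422); r₂ = λ·B[:,1] = (-0.63033,+0.77146,+0.08681)
r₃ = r₁×r₂ = (-0.07347,-0.17060,+0.98260); SVD([r₁ r₂ r₃]) → R = UVᵀ:
  R  [+0.77284 -0.63033 -0.07347]
  R  [+0.61298 +0.77146 -0.17060]
  R  [+0.16422 +0.08681 +0.98260]
t = (-0.05977, +0.18563, +0.87901) m
tr R = 2.526897; θ = arccos((tr R − 1)/2) = 0.702161 rad = 40.231°
axis k = ((R−Rᵀ)₃₂, (R−Rᵀ)₁₃, (R−Rᵀ)₂₁) / (2 sinθ) = (+0.199278, -0.184005, +0.962512)
rvec = θ·k = (+0.139926, -0.129201, +0.675838)

rvec=(0.1399, -0.1292, 0.6758) tvec=(-0.0598, 0.1856, 0.8790)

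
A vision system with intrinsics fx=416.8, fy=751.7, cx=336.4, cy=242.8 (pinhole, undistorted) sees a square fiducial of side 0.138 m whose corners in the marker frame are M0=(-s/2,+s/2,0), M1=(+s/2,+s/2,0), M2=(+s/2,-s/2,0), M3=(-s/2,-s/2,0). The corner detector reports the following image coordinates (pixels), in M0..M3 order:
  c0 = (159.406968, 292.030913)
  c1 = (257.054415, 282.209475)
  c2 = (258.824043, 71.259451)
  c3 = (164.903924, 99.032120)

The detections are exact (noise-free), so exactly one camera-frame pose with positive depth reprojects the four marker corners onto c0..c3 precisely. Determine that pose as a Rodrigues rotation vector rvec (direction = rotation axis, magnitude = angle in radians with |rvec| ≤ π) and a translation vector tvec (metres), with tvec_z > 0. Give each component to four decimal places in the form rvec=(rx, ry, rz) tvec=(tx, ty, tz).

Intrinsics K: fx=416.8, fy=751.7, cx=336.4, cy=242.8
Marker side s = 0.138 m; corners in marker frame (Z=0):
  M0 = (-0.0690, +0.0690, 0)
  M1 = (+0.0690, +0.0690, 0)
  M2 = (+0.0690, -0.0690, 0)
  M3 = (-0.0690, -0.0690, 0)
Detected image corners:
  c0 = (159.406968, 292.030913) px
  c1 = (257.054415, 282.209475) px
  c2 = (258.824043, 71.259451) px
  c3 = (164.903924, 99.032120) px
Planar DLT: solve 8×8 A·h = b for H (H[2,2]=1):
  H  [+552.50695 -91.54480 +207.86303]
  H  [-262.79604 +1403.32777 +184.42651]
  H  [-0.67267 -0.30750 +1.00000]
B = K⁻¹H; ‖b₁‖=1.990300, ‖b₂‖=1.990300; λ = 2/(‖b₁‖+‖b₂‖) = 0.502437, sign → tz>0 ⇒ λ=+0.502437
r₁ = λ·B[:,0] = (+0.93880,-0.06649,-0.33797); r₂ = λ·B[:,1] = (+0.01434,+0.98789,-0.15450)
r₃ = r₁×r₂ = (+0.34415,+0.14020,+0.92839); SVD([r₁ r₂ r₃]) → R = UVᵀ:
  R  [+0.93880 +0.01434 +0.34415]
  R  [-0.06649 +0.98789 +0.14020]
  R  [-0.33797 -0.15450 +0.92839]
t = (-0.15495, -0.03902, +0.50244) m
tr R = 2.855081; θ = arccos((tr R − 1)/2) = 0.383019 rad = 21.945°
axis k = ((R−Rᵀ)₃₂, (R−Rᵀ)₁₃, (R−Rᵀ)₂₁) / (2 sinθ) = (-0.394273, +0.912608, -0.108143)
rvec = θ·k = (-0.151014, +0.349546, -0.041421)

rvec=(-0.1510, 0.3495, -0.0414) tvec=(-0.1549, -0.0390, 0.5024)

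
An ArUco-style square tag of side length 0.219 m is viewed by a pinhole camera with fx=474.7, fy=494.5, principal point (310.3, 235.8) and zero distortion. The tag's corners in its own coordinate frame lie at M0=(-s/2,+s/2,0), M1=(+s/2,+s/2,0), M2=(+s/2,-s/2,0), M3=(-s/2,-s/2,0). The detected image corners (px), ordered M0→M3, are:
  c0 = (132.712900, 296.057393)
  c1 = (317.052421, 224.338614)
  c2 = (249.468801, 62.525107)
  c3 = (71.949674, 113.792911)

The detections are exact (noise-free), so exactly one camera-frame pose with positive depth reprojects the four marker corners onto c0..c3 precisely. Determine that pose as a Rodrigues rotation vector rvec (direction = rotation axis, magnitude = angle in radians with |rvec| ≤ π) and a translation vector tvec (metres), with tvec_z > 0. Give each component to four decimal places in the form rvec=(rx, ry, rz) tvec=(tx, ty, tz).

rvec=(-0.2268, -0.2032, -0.3811) tvec=(-0.1341, -0.0744, 0.5562)

Intrinsics K: fx=474.7, fy=494.5, cx=310.3, cy=235.8
Marker side s = 0.219 m; corners in marker frame (Z=0):
  M0 = (-0.1095, +0.1095, 0)
  M1 = (+0.1095, +0.1095, 0)
  M2 = (+0.1095, -0.1095, 0)
  M3 = (-0.1095, -0.1095, 0)
Detected image corners:
  c0 = (132.712900, 296.057393) px
  c1 = (317.052421, 224.338614) px
  c2 = (249.468801, 62.525107) px
  c3 = (71.949674, 113.792911) px
Planar DLT: solve 8×8 A·h = b for H (H[2,2]=1):
  H  [+907.95792 +231.36369 +195.88996]
  H  [-204.74025 +727.01356 +169.69219]
  H  [+0.42713 -0.32363 +1.00000]
B = K⁻¹H; ‖b₁‖=1.797862, ‖b₂‖=1.797862; λ = 2/(‖b₁‖+‖b₂‖) = 0.556216, sign → tz>0 ⇒ λ=+0.556216
r₁ = λ·B[:,0] = (+0.90858,-0.34358,+0.23758); r₂ = λ·B[:,1] = (+0.38876,+0.90358,-0.18001)
r₃ = r₁×r₂ = (-0.15282,+0.25591,+0.95454); SVD([r₁ r₂ r₃]) → R = UVᵀ:
  R  [+0.90858 +0.38876 -0.15282]
  R  [-0.34358 +0.90358 +0.25591]
  R  [+0.23758 -0.18001 +0.95454]
t = (-0.13406, -0.07436, +0.55622) m
tr R = 2.766705; θ = arccos((tr R − 1)/2) = 0.487829 rad = 27.951°
axis k = ((R−Rᵀ)₃₂, (R−Rᵀ)₁₃, (R−Rᵀ)₂₁) / (2 sinθ) = (-0.465017, -0.416460, -0.781230)
rvec = θ·k = (-0.226849, -0.203161, -0.381106)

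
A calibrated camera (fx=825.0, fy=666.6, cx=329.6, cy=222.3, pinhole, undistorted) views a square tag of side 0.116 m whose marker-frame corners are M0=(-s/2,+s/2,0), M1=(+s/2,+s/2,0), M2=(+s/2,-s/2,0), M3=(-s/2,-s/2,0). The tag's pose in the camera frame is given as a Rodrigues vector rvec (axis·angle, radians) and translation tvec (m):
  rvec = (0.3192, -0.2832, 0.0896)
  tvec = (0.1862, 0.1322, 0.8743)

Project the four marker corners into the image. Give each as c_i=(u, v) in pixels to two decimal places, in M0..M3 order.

Intrinsics K: fx=825.0, fy=666.6, cx=329.6, cy=222.3
Marker side s = 0.116 m; corners in marker frame (Z=0):
  M0 = (-0.0580, +0.0580, 0)
  M1 = (+0.0580, +0.0580, 0)
  M2 = (+0.0580, -0.0580, 0)
  M3 = (-0.0580, -0.0580, 0)
rvec = (0.3192, -0.2832, 0.0896), |rvec| = θ = 0.43603 rad = 24.982°
Rodrigues: sinθ=0.42234, 1−cosθ=0.09356; R = I + sinθ·[k]× + (1−cosθ)·[k]×²:
    [+0.95658 -0.13127 -0.26024]
    [+0.04230 +0.94591 -0.32167]
    [+0.28839 +0.29669 +0.91039]
t = (0.1862, 0.1322, 0.8743) m
M0: Pc = R·M0+t = (+0.12310, +0.18461, +0.87478); u = 825.0·(+0.12310)/0.87478 + 329.6 = 445.6989, v = 666.6·(+0.18461)/0.87478 + 222.3 = 362.9756
M1: Pc = R·M1+t = (+0.23407, +0.18952, +0.90823); u = 825.0·(+0.23407)/0.90823 + 329.6 = 542.2167, v = 666.6·(+0.18952)/0.90823 + 222.3 = 361.3955
M2: Pc = R·M2+t = (+0.24930, +0.07979, +0.87382); u = 825.0·(+0.24930)/0.87382 + 329.6 = 564.9680, v = 666.6·(+0.07979)/0.87382 + 222.3 = 283.1692
M3: Pc = R·M3+t = (+0.13833, +0.07488, +0.84037); u = 825.0·(+0.13833)/0.84037 + 329.6 = 465.4031, v = 666.6·(+0.07488)/0.84037 + 222.3 = 281.6999

c0=(445.70, 362.98) c1=(542.22, 361.40) c2=(564.97, 283.17) c3=(465.40, 281.70)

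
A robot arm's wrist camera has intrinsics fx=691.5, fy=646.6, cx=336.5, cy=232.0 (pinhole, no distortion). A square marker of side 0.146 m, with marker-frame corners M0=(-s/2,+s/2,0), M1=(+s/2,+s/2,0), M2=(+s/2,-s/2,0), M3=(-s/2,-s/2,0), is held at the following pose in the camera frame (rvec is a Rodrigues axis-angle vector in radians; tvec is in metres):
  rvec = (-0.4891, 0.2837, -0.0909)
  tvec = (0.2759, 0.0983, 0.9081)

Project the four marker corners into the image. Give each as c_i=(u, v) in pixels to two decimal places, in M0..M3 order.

Intrinsics K: fx=691.5, fy=646.6, cx=336.5, cy=232.0
Marker side s = 0.146 m; corners in marker frame (Z=0):
  M0 = (-0.0730, +0.0730, 0)
  M1 = (+0.0730, +0.0730, 0)
  M2 = (+0.0730, -0.0730, 0)
  M3 = (-0.0730, -0.0730, 0)
rvec = (-0.4891, 0.2837, -0.0909), |rvec| = θ = 0.57268 rad = 32.812°
Rodrigues: sinθ=0.54189, 1−cosθ=0.15955; R = I + sinθ·[k]× + (1−cosθ)·[k]×²:
    [+0.95683 +0.01851 +0.29007]
    [-0.15352 +0.87960 +0.45025]
    [-0.24682 -0.47535 +0.84447]
t = (0.2759, 0.0983, 0.9081) m
M0: Pc = R·M0+t = (+0.20740, +0.17372, +0.89142); u = 691.5·(+0.20740)/0.89142 + 336.5 = 497.3888, v = 646.6·(+0.17372)/0.89142 + 232.0 = 358.0082
M1: Pc = R·M1+t = (+0.34710, +0.15130, +0.85538); u = 691.5·(+0.34710)/0.85538 + 336.5 = 617.0988, v = 646.6·(+0.15130)/0.85538 + 232.0 = 346.3740
M2: Pc = R·M2+t = (+0.34440, +0.02288, +0.92478); u = 691.5·(+0.34440)/0.92478 + 336.5 = 594.0206, v = 646.6·(+0.02288)/0.92478 + 232.0 = 247.9991
M3: Pc = R·M3+t = (+0.20470, +0.04530, +0.96082); u = 691.5·(+0.20470)/0.96082 + 336.5 = 483.8229, v = 646.6·(+0.04530)/0.96082 + 232.0 = 262.4824

c0=(497.39, 358.01) c1=(617.10, 346.37) c2=(594.02, 248.00) c3=(483.82, 262.48)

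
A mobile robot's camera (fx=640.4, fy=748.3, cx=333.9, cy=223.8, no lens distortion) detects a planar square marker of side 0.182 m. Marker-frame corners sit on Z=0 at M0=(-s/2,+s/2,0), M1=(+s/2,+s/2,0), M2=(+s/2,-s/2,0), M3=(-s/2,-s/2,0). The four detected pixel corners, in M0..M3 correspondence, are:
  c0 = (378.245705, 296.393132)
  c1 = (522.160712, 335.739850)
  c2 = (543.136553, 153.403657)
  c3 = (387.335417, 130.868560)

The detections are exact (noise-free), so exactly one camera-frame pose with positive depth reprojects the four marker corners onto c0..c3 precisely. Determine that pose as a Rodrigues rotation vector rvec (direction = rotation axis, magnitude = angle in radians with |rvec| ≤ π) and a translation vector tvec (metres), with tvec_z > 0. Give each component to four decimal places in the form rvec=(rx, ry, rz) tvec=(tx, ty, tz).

rvec=(0.2703, 0.4896, 0.1105) tvec=(0.1401, 0.0075, 0.7509)

Intrinsics K: fx=640.4, fy=748.3, cx=333.9, cy=223.8
Marker side s = 0.182 m; corners in marker frame (Z=0):
  M0 = (-0.0910, +0.0910, 0)
  M1 = (+0.0910, +0.0910, 0)
  M2 = (+0.0910, -0.0910, 0)
  M3 = (-0.0910, -0.0910, 0)
Detected image corners:
  c0 = (378.245705, 296.393132) px
  c1 = (522.160712, 335.739850) px
  c2 = (543.136553, 153.403657) px
  c3 = (387.335417, 130.868560) px
Planar DLT: solve 8×8 A·h = b for H (H[2,2]=1):
  H  [+548.59081 +91.19947 +453.38547]
  H  [+34.59591 +1039.24930 +231.23369]
  H  [-0.59794 +0.37582 +1.00000]
B = K⁻¹H; ‖b₁‖=1.331668, ‖b₂‖=1.331668; λ = 2/(‖b₁‖+‖b₂‖) = 0.750938, sign → tz>0 ⇒ λ=+0.750938
r₁ = λ·B[:,0] = (+0.87739,+0.16901,-0.44901); r₂ = λ·B[:,1] = (-0.04021,+0.95851,+0.28222)
r₃ = r₁×r₂ = (+0.47808,-0.22956,+0.84778); SVD([r₁ r₂ r₃]) → R = UVᵀ:
  R  [+0.87739 -0.04021 +0.47808]
  R  [+0.16901 +0.95851 -0.22956]
  R  [-0.44902 +0.28222 +0.84778]
t = (+0.14011, +0.00746, +0.75094) m
tr R = 2.683687; θ = arccos((tr R − 1)/2) = 0.570107 rad = 32.665°
axis k = ((R−Rᵀ)₃₂, (R−Rᵀ)₁₃, (R−Rᵀ)₂₁) / (2 sinθ) = (+0.474116, +0.858865, +0.193816)
rvec = θ·k = (+0.270297, +0.489645, +0.110496)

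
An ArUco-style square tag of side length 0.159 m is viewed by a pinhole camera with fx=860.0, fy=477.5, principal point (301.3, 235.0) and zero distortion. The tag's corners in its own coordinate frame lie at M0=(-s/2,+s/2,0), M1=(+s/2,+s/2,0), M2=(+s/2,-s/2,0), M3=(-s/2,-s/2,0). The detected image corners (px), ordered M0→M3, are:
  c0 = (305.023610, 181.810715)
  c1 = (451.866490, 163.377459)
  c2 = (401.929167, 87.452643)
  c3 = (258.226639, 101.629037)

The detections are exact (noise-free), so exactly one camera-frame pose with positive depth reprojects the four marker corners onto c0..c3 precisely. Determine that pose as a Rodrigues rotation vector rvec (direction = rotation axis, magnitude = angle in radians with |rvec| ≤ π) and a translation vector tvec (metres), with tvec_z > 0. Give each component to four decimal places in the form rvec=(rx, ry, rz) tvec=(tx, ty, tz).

rvec=(-0.2414, -0.2294, -0.2757) tvec=(0.0547, -0.1858, 0.8671)

Intrinsics K: fx=860.0, fy=477.5, cx=301.3, cy=235.0
Marker side s = 0.159 m; corners in marker frame (Z=0):
  M0 = (-0.0795, +0.0795, 0)
  M1 = (+0.0795, +0.0795, 0)
  M2 = (+0.0795, -0.0795, 0)
  M3 = (-0.0795, -0.0795, 0)
Detected image corners:
  c0 = (305.023610, 181.810715) px
  c1 = (451.866490, 163.377459) px
  c2 = (401.929167, 87.452643) px
  c3 = (258.226639, 101.629037) px
Planar DLT: solve 8×8 A·h = b for H (H[2,2]=1):
  H  [+1017.68642 +221.56885 +355.51039]
  H  [-63.00858 +459.34789 +132.65115]
  H  [+0.29415 -0.23389 +1.00000]
B = K⁻¹H; ‖b₁‖=1.153321, ‖b₂‖=1.153321; λ = 2/(‖b₁‖+‖b₂‖) = 0.867062, sign → tz>0 ⇒ λ=+0.867062
r₁ = λ·B[:,0] = (+0.93669,-0.23993,+0.25504); r₂ = λ·B[:,1] = (+0.29444,+0.93391,-0.20280)
r₃ = r₁×r₂ = (-0.18953,+0.26505,+0.94542); SVD([r₁ r₂ r₃]) → R = UVᵀ:
  R  [+0.93669 +0.29444 -0.18953]
  R  [-0.23993 +0.93391 +0.26505]
  R  [+0.25504 -0.20280 +0.94542]
t = (+0.05466, -0.18585, +0.86706) m
tr R = 2.816018; θ = arccos((tr R − 1)/2) = 0.432290 rad = 24.768°
axis k = ((R−Rᵀ)₃₂, (R−Rᵀ)₁₃, (R−Rᵀ)₂₁) / (2 sinθ) = (-0.558357, -0.530580, -0.637748)
rvec = θ·k = (-0.241372, -0.229364, -0.275692)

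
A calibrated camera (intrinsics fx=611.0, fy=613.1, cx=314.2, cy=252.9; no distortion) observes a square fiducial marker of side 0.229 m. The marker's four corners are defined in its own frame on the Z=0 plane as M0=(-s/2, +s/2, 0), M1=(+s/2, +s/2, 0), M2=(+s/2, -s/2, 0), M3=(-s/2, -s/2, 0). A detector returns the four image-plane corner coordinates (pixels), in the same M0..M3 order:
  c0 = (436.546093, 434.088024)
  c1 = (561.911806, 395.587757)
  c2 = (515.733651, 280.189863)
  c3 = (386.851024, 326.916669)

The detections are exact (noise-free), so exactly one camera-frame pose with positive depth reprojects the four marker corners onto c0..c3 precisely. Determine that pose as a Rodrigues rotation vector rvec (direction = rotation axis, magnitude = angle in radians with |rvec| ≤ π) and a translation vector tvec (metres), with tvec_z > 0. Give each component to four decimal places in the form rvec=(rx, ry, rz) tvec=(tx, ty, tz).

rvec=(0.2804, 0.2096, -0.4139) tvec=(0.2773, 0.1871, 1.0597)

Intrinsics K: fx=611.0, fy=613.1, cx=314.2, cy=252.9
Marker side s = 0.229 m; corners in marker frame (Z=0):
  M0 = (-0.1145, +0.1145, 0)
  M1 = (+0.1145, +0.1145, 0)
  M2 = (+0.1145, -0.1145, 0)
  M3 = (-0.1145, -0.1145, 0)
Detected image corners:
  c0 = (436.546093, 434.088024) px
  c1 = (561.911806, 395.587757) px
  c2 = (515.733651, 280.189863) px
  c3 = (386.851024, 326.916669) px
Planar DLT: solve 8×8 A·h = b for H (H[2,2]=1):
  H  [+440.09177 +310.26620 +474.08353]
  H  [-272.45098 +561.58756 +361.13536]
  H  [-0.24166 +0.21193 +1.00000]
B = K⁻¹H; ‖b₁‖=0.943653, ‖b₂‖=0.943653; λ = 2/(‖b₁‖+‖b₂‖) = 1.059712, sign → tz>0 ⇒ λ=+1.059712
r₁ = λ·B[:,0] = (+0.89498,-0.36528,-0.25609); r₂ = λ·B[:,1] = (+0.42263,+0.87803,+0.22459)
r₃ = r₁×r₂ = (+0.14281,-0.30923,+0.94020); SVD([r₁ r₂ r₃]) → R = UVᵀ:
  R  [+0.89498 +0.42263 +0.14281]
  R  [-0.36528 +0.87803 -0.30923]
  R  [-0.25609 +0.22459 +0.94020]
t = (+0.27730, +0.18708, +1.05971) m
tr R = 2.713216; θ = arccos((tr R − 1)/2) = 0.542137 rad = 31.062°
axis k = ((R−Rᵀ)₃₂, (R−Rᵀ)₁₃, (R−Rᵀ)₂₁) / (2 sinθ) = (+0.517299, +0.386553, -0.763530)
rvec = θ·k = (+0.280447, +0.209565, -0.413938)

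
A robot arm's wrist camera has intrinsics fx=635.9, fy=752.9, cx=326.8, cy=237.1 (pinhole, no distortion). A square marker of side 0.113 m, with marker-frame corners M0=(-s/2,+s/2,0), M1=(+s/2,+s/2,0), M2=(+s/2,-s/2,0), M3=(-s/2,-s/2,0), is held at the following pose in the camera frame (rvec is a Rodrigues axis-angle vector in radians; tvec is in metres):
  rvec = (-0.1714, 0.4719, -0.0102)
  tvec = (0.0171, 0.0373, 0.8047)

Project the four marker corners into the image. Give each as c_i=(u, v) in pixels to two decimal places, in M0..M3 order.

c0=(299.74, 324.95) c1=(381.12, 325.32) c2=(382.54, 216.88) c3=(302.90, 223.12)

Intrinsics K: fx=635.9, fy=752.9, cx=326.8, cy=237.1
Marker side s = 0.113 m; corners in marker frame (Z=0):
  M0 = (-0.0565, +0.0565, 0)
  M1 = (+0.0565, +0.0565, 0)
  M2 = (+0.0565, -0.0565, 0)
  M3 = (-0.0565, -0.0565, 0)
rvec = (-0.1714, 0.4719, -0.0102), |rvec| = θ = 0.50217 rad = 28.772°
Rodrigues: sinθ=0.48133, 1−cosθ=0.12346; R = I + sinθ·[k]× + (1−cosθ)·[k]×²:
    [+0.89092 -0.02982 +0.45317]
    [-0.04938 +0.98557 +0.16193]
    [-0.45146 -0.16664 +0.87659]
t = (0.0171, 0.0373, 0.8047) m
M0: Pc = R·M0+t = (-0.03492, +0.09577, +0.82079); u = 635.9·(-0.03492)/0.82079 + 326.8 = 299.7444, v = 752.9·(+0.09577)/0.82079 + 237.1 = 324.9522
M1: Pc = R·M1+t = (+0.06575, +0.09019, +0.76978); u = 635.9·(+0.06575)/0.76978 + 326.8 = 381.1168, v = 752.9·(+0.09019)/0.76978 + 237.1 = 325.3173
M2: Pc = R·M2+t = (+0.06912, -0.02117, +0.78861); u = 635.9·(+0.06912)/0.78861 + 326.8 = 382.5372, v = 752.9·(-0.02117)/0.78861 + 237.1 = 216.8845
M3: Pc = R·M3+t = (-0.03155, -0.01559, +0.83962); u = 635.9·(-0.03155)/0.83962 + 326.8 = 302.9035, v = 752.9·(-0.01559)/0.83962 + 237.1 = 223.1160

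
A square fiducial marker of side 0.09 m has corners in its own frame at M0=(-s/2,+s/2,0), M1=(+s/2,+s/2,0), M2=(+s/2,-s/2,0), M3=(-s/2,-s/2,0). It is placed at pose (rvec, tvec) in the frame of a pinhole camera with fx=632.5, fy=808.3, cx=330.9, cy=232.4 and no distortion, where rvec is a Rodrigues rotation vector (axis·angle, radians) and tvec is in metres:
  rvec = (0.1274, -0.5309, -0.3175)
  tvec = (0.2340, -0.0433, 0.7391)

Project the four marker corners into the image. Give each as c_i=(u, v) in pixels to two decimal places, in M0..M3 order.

Intrinsics K: fx=632.5, fy=808.3, cx=330.9, cy=232.4
Marker side s = 0.09 m; corners in marker frame (Z=0):
  M0 = (-0.0450, +0.0450, 0)
  M1 = (+0.0450, +0.0450, 0)
  M2 = (+0.0450, -0.0450, 0)
  M3 = (-0.0450, -0.0450, 0)
rvec = (0.1274, -0.5309, -0.3175), |rvec| = θ = 0.63158 rad = 36.187°
Rodrigues: sinθ=0.59042, 1−cosθ=0.19290; R = I + sinθ·[k]× + (1−cosθ)·[k]×²:
    [+0.81495 +0.26410 -0.51586]
    [-0.32952 +0.94340 -0.03758]
    [+0.47674 +0.20061 +0.85585]
t = (0.2340, -0.0433, 0.7391) m
M0: Pc = R·M0+t = (+0.20921, +0.01398, +0.72667); u = 632.5·(+0.20921)/0.72667 + 330.9 = 512.9989, v = 808.3·(+0.01398)/0.72667 + 232.4 = 247.9519
M1: Pc = R·M1+t = (+0.28256, -0.01568, +0.76958); u = 632.5·(+0.28256)/0.76958 + 330.9 = 563.1268, v = 808.3·(-0.01568)/0.76958 + 232.4 = 215.9361
M2: Pc = R·M2+t = (+0.25879, -0.10058, +0.75153); u = 632.5·(+0.25879)/0.75153 + 330.9 = 548.7015, v = 808.3·(-0.10058)/0.75153 + 232.4 = 124.2202
M3: Pc = R·M3+t = (+0.18544, -0.07092, +0.70862); u = 632.5·(+0.18544)/0.70862 + 330.9 = 496.4229, v = 808.3·(-0.07092)/0.70862 + 232.4 = 151.4983

c0=(513.00, 247.95) c1=(563.13, 215.94) c2=(548.70, 124.22) c3=(496.42, 151.50)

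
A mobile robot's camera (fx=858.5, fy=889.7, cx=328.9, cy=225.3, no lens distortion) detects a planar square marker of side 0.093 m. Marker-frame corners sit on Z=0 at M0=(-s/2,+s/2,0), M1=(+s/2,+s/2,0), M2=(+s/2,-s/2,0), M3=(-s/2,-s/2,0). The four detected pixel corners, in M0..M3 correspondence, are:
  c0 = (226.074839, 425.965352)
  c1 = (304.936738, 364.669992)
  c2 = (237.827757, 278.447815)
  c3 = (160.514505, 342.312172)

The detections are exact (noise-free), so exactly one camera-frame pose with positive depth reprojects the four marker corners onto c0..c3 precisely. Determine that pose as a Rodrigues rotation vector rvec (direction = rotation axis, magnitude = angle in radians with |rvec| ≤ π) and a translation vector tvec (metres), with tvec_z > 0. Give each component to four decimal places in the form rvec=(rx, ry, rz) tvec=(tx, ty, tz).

Intrinsics K: fx=858.5, fy=889.7, cx=328.9, cy=225.3
Marker side s = 0.093 m; corners in marker frame (Z=0):
  M0 = (-0.0465, +0.0465, 0)
  M1 = (+0.0465, +0.0465, 0)
  M2 = (+0.0465, -0.0465, 0)
  M3 = (-0.0465, -0.0465, 0)
Detected image corners:
  c0 = (226.074839, 425.965352) px
  c1 = (304.936738, 364.669992) px
  c2 = (237.827757, 278.447815) px
  c3 = (160.514505, 342.312172) px
Planar DLT: solve 8×8 A·h = b for H (H[2,2]=1):
  H  [+770.74019 +722.16715 +231.85964]
  H  [-777.55391 +926.79529 +353.35702]
  H  [-0.29666 +0.03876 +1.00000]
B = K⁻¹H; ‖b₁‖=1.322544, ‖b₂‖=1.322544; λ = 2/(‖b₁‖+‖b₂‖) = 0.756118, sign → tz>0 ⇒ λ=+0.756118
r₁ = λ·B[:,0] = (+0.76476,-0.60401,-0.22431); r₂ = λ·B[:,1] = (+0.62482,+0.78022,+0.02931)
r₃ = r₁×r₂ = (+0.15731,-0.16257,+0.97408); SVD([r₁ r₂ r₃]) → R = UVᵀ:
  R  [+0.76476 +0.62482 +0.15731]
  R  [-0.60401 +0.78022 -0.16257]
  R  [-0.22431 +0.02931 +0.97408]
t = (-0.08547, +0.10883, +0.75612) m
tr R = 2.519059; θ = arccos((tr R − 1)/2) = 0.708206 rad = 40.577°
axis k = ((R−Rᵀ)₃₂, (R−Rᵀ)₁₃, (R−Rᵀ)₂₁) / (2 sinθ) = (+0.147491, +0.293342, -0.944562)
rvec = θ·k = (+0.104454, +0.207747, -0.668945)

rvec=(0.1045, 0.2077, -0.6689) tvec=(-0.0855, 0.1088, 0.7561)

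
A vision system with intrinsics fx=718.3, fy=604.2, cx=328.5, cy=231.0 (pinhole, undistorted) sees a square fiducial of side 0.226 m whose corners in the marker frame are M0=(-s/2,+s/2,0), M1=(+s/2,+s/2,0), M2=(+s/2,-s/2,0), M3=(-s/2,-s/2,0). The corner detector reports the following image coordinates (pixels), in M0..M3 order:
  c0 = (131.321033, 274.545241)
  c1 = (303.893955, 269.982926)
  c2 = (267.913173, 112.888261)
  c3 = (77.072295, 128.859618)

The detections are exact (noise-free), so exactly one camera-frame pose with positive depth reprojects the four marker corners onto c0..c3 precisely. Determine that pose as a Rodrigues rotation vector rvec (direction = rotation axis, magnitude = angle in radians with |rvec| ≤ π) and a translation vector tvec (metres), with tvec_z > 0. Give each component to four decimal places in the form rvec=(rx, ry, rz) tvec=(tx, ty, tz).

rvec=(0.4618, 0.2338, -0.1036) tvec=(-0.1555, -0.0408, 0.8264)

Intrinsics K: fx=718.3, fy=604.2, cx=328.5, cy=231.0
Marker side s = 0.226 m; corners in marker frame (Z=0):
  M0 = (-0.1130, +0.1130, 0)
  M1 = (+0.1130, +0.1130, 0)
  M2 = (+0.1130, -0.1130, 0)
  M3 = (-0.1130, -0.1130, 0)
Detected image corners:
  c0 = (131.321033, 274.545241) px
  c1 = (303.893955, 269.982926) px
  c2 = (267.913173, 112.888261) px
  c3 = (77.072295, 128.859618) px
Planar DLT: solve 8×8 A·h = b for H (H[2,2]=1):
  H  [+743.46558 +302.19684 +193.31062]
  H  [-102.57891 +771.01713 +201.18048]
  H  [-0.29827 +0.51890 +1.00000]
B = K⁻¹H; ‖b₁‖=1.210103, ‖b₂‖=1.210103; λ = 2/(‖b₁‖+‖b₂‖) = 0.826376, sign → tz>0 ⇒ λ=+0.826376
r₁ = λ·B[:,0] = (+0.96805,-0.04606,-0.24648); r₂ = λ·B[:,1] = (+0.15156,+0.89059,+0.42881)
r₃ = r₁×r₂ = (+0.19976,-0.45246,+0.86912); SVD([r₁ r₂ r₃]) → R = UVᵀ:
  R  [+0.96805 +0.15156 +0.19976]
  R  [-0.04606 +0.89059 -0.45246]
  R  [-0.24648 +0.42881 +0.86912]
t = (-0.15553, -0.04078, +0.82638) m
tr R = 2.727764; θ = arccos((tr R − 1)/2) = 0.527870 rad = 30.245°
axis k = ((R−Rᵀ)₃₂, (R−Rᵀ)₁₃, (R−Rᵀ)₂₁) / (2 sinθ) = (+0.874809, +0.442973, -0.196173)
rvec = θ·k = (+0.461785, +0.233832, -0.103554)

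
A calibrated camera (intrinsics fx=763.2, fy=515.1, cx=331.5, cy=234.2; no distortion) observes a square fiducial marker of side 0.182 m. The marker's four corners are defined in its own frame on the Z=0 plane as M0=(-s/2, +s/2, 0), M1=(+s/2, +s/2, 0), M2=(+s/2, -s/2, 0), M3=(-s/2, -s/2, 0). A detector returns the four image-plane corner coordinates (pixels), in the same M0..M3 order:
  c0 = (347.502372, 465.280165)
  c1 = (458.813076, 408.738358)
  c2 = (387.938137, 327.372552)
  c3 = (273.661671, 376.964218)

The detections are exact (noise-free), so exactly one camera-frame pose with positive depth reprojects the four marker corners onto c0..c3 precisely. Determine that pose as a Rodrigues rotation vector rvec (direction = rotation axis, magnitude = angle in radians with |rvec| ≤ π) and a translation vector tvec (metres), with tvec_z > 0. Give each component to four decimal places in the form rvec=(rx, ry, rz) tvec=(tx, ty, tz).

Intrinsics K: fx=763.2, fy=515.1, cx=331.5, cy=234.2
Marker side s = 0.182 m; corners in marker frame (Z=0):
  M0 = (-0.0910, +0.0910, 0)
  M1 = (+0.0910, +0.0910, 0)
  M2 = (+0.0910, -0.0910, 0)
  M3 = (-0.0910, -0.0910, 0)
Detected image corners:
  c0 = (347.502372, 465.280165) px
  c1 = (458.813076, 408.738358) px
  c2 = (387.938137, 327.372552) px
  c3 = (273.661671, 376.964218) px
Planar DLT: solve 8×8 A·h = b for H (H[2,2]=1):
  H  [+761.36754 +359.49941 +368.61932]
  H  [-139.20098 +424.86063 +393.26006]
  H  [+0.38571 -0.10296 +1.00000]
B = K⁻¹H; ‖b₁‖=1.018011, ‖b₂‖=1.018011; λ = 2/(‖b₁‖+‖b₂‖) = 0.982308, sign → tz>0 ⇒ λ=+0.982308
r₁ = λ·B[:,0] = (+0.81538,-0.43773,+0.37888); r₂ = λ·B[:,1] = (+0.50664,+0.85620,-0.10114)
r₃ = r₁×r₂ = (-0.28013,+0.27443,+0.91990); SVD([r₁ r₂ r₃]) → R = UVᵀ:
  R  [+0.81538 +0.50664 -0.28013]
  R  [-0.43773 +0.85620 +0.27443]
  R  [+0.37888 -0.10114 +0.91990]
t = (+0.04778, +0.30333, +0.98231) m
tr R = 2.591486; θ = arccos((tr R − 1)/2) = 0.650563 rad = 37.275°
axis k = ((R−Rᵀ)₃₂, (R−Rᵀ)₁₃, (R−Rᵀ)₂₁) / (2 sinθ) = (-0.310060, -0.544068, -0.779649)
rvec = θ·k = (-0.201714, -0.353950, -0.507211)

rvec=(-0.2017, -0.3540, -0.5072) tvec=(0.0478, 0.3033, 0.9823)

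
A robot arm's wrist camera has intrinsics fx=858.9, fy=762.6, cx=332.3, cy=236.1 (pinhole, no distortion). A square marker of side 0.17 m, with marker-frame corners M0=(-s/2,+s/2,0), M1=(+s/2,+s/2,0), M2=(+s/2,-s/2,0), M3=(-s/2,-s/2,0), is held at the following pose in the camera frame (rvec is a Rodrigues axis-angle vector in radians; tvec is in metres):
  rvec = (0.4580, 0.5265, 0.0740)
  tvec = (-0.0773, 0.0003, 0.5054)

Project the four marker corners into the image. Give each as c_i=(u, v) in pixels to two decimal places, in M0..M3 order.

c0=(115.99, 315.82) c1=(332.67, 375.79) c2=(316.50, 128.71) c3=(70.43, 98.62)

Intrinsics K: fx=858.9, fy=762.6, cx=332.3, cy=236.1
Marker side s = 0.17 m; corners in marker frame (Z=0):
  M0 = (-0.0850, +0.0850, 0)
  M1 = (+0.0850, +0.0850, 0)
  M2 = (+0.0850, -0.0850, 0)
  M3 = (-0.0850, -0.0850, 0)
rvec = (0.4580, 0.5265, 0.0740), |rvec| = θ = 0.70174 rad = 40.207°
Rodrigues: sinθ=0.64555, 1−cosθ=0.23628; R = I + sinθ·[k]× + (1−cosθ)·[k]×²:
    [+0.86437 +0.04763 +0.50060]
    [+0.18378 +0.89672 -0.40263]
    [-0.46808 +0.44002 +0.76635]
t = (-0.0773, 0.0003, 0.5054) m
M0: Pc = R·M0+t = (-0.14672, +0.06090, +0.58259); u = 858.9·(-0.14672)/0.58259 + 332.3 = 115.9889, v = 762.6·(+0.06090)/0.58259 + 236.1 = 315.8181
M1: Pc = R·M1+t = (+0.00022, +0.09214, +0.50302); u = 858.9·(+0.00022)/0.50302 + 332.3 = 332.6747, v = 762.6·(+0.09214)/0.50302 + 236.1 = 375.7934
M2: Pc = R·M2+t = (-0.00788, -0.06030, +0.42821); u = 858.9·(-0.00788)/0.42821 + 332.3 = 316.5002, v = 762.6·(-0.06030)/0.42821 + 236.1 = 128.7109
M3: Pc = R·M3+t = (-0.15482, -0.09154, +0.50778); u = 858.9·(-0.15482)/0.50778 + 332.3 = 70.4285, v = 762.6·(-0.09154)/0.50778 + 236.1 = 98.6199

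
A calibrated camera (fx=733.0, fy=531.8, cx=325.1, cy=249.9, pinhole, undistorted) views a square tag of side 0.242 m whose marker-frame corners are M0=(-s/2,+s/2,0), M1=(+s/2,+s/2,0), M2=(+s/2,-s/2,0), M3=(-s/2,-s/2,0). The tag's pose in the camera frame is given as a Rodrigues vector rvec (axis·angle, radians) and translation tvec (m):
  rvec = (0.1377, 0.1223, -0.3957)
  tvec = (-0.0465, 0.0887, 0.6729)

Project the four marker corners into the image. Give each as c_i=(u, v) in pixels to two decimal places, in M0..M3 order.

c0=(210.62, 434.75) c1=(447.52, 372.30) c2=(344.40, 194.23) c3=(103.58, 268.37)

Intrinsics K: fx=733.0, fy=531.8, cx=325.1, cy=249.9
Marker side s = 0.242 m; corners in marker frame (Z=0):
  M0 = (-0.1210, +0.1210, 0)
  M1 = (+0.1210, +0.1210, 0)
  M2 = (+0.1210, -0.1210, 0)
  M3 = (-0.1210, -0.1210, 0)
rvec = (0.1377, 0.1223, -0.3957), |rvec| = θ = 0.43646 rad = 25.007°
Rodrigues: sinθ=0.42273, 1−cosθ=0.09375; R = I + sinθ·[k]× + (1−cosθ)·[k]×²:
    [+0.91559 +0.39154 +0.09164]
    [-0.37497 +0.91361 -0.15718]
    [-0.14527 +0.10955 +0.98331]
t = (-0.0465, 0.0887, 0.6729) m
M0: Pc = R·M0+t = (-0.10991, +0.24462, +0.70373); u = 733.0·(-0.10991)/0.70373 + 325.1 = 210.6201, v = 531.8·(+0.24462)/0.70373 + 249.9 = 434.7543
M1: Pc = R·M1+t = (+0.11166, +0.15388, +0.66858); u = 733.0·(+0.11166)/0.66858 + 325.1 = 447.5219, v = 531.8·(+0.15388)/0.66858 + 249.9 = 372.2960
M2: Pc = R·M2+t = (+0.01691, -0.06722, +0.64207); u = 733.0·(+0.01691)/0.64207 + 325.1 = 344.4038, v = 531.8·(-0.06722)/0.64207 + 249.9 = 194.2254
M3: Pc = R·M3+t = (-0.20466, +0.02352, +0.67722); u = 733.0·(-0.20466)/0.67722 + 325.1 = 103.5806, v = 531.8·(+0.02352)/0.67722 + 249.9 = 268.3725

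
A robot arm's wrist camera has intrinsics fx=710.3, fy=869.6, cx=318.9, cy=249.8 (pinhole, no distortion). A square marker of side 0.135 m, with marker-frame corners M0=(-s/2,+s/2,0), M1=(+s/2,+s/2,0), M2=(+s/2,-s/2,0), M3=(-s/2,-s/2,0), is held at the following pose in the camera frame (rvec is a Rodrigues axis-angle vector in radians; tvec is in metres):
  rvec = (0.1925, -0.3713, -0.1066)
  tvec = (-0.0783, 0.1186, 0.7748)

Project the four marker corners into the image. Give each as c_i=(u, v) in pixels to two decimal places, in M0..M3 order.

c0=(192.42, 470.12) c1=(309.14, 437.29) c2=(300.47, 297.86) c3=(178.78, 323.00)

Intrinsics K: fx=710.3, fy=869.6, cx=318.9, cy=249.8
Marker side s = 0.135 m; corners in marker frame (Z=0):
  M0 = (-0.0675, +0.0675, 0)
  M1 = (+0.0675, +0.0675, 0)
  M2 = (+0.0675, -0.0675, 0)
  M3 = (-0.0675, -0.0675, 0)
rvec = (0.1925, -0.3713, -0.1066), |rvec| = θ = 0.43161 rad = 24.729°
Rodrigues: sinθ=0.41833, 1−cosθ=0.09170; R = I + sinθ·[k]× + (1−cosθ)·[k]×²:
    [+0.92654 +0.06813 -0.36998]
    [-0.13851 +0.97616 -0.16709]
    [+0.34978 +0.20606 +0.91389]
t = (-0.0783, 0.1186, 0.7748) m
M0: Pc = R·M0+t = (-0.13624, +0.19384, +0.76510); u = 710.3·(-0.13624)/0.76510 + 318.9 = 192.4160, v = 869.6·(+0.19384)/0.76510 + 249.8 = 470.1158
M1: Pc = R·M1+t = (-0.01116, +0.17514, +0.81232); u = 710.3·(-0.01116)/0.81232 + 318.9 = 309.1419, v = 869.6·(+0.17514)/0.81232 + 249.8 = 437.2919
M2: Pc = R·M2+t = (-0.02036, +0.04336, +0.78450); u = 710.3·(-0.02036)/0.78450 + 318.9 = 300.4677, v = 869.6·(+0.04336)/0.78450 + 249.8 = 297.8632
M3: Pc = R·M3+t = (-0.14544, +0.06206, +0.73728); u = 710.3·(-0.14544)/0.73728 + 318.9 = 178.7820, v = 869.6·(+0.06206)/0.73728 + 249.8 = 322.9957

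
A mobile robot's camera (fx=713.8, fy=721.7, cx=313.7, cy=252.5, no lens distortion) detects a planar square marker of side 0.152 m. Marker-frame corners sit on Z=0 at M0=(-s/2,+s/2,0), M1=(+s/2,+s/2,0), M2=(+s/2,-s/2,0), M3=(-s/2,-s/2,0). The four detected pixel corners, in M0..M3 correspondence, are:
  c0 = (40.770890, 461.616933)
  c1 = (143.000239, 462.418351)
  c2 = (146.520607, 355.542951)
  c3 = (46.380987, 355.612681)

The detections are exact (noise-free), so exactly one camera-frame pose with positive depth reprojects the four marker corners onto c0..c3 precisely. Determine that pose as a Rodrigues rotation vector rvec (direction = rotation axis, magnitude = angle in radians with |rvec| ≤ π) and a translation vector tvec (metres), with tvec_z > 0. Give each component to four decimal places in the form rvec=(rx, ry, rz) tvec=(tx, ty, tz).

Intrinsics K: fx=713.8, fy=721.7, cx=313.7, cy=252.5
Marker side s = 0.152 m; corners in marker frame (Z=0):
  M0 = (-0.0760, +0.0760, 0)
  M1 = (+0.0760, +0.0760, 0)
  M2 = (+0.0760, -0.0760, 0)
  M3 = (-0.0760, -0.0760, 0)
Detected image corners:
  c0 = (40.770890, 461.616933) px
  c1 = (143.000239, 462.418351) px
  c2 = (146.520607, 355.542951) px
  c3 = (46.380987, 355.612681) px
Planar DLT: solve 8×8 A·h = b for H (H[2,2]=1):
  H  [+660.58944 -43.08395 +93.98696]
  H  [-19.44061 +643.72155 +408.23768]
  H  [-0.05337 -0.13828 +1.00000]
B = K⁻¹H; ‖b₁‖=0.950445, ‖b₂‖=0.950445; λ = 2/(‖b₁‖+‖b₂‖) = 1.052139, sign → tz>0 ⇒ λ=+1.052139
r₁ = λ·B[:,0] = (+0.99838,-0.00870,-0.05615); r₂ = λ·B[:,1] = (+0.00043,+0.98936,-0.14549)
r₃ = r₁×r₂ = (+0.05682,+0.14523,+0.98776); SVD([r₁ r₂ r₃]) → R = UVᵀ:
  R  [+0.99838 +0.00043 +0.05682]
  R  [-0.00870 +0.98936 +0.14523]
  R  [-0.05615 -0.14549 +0.98776]
t = (-0.32386, +0.22704, +1.05214) m
tr R = 2.975509; θ = arccos((tr R − 1)/2) = 0.156657 rad = 8.976°
axis k = ((R−Rᵀ)₃₂, (R−Rᵀ)₁₃, (R−Rᵀ)₂₁) / (2 sinθ) = (-0.931699, +0.362051, -0.029260)
rvec = θ·k = (-0.145957, +0.056718, -0.004584)

rvec=(-0.1460, 0.0567, -0.0046) tvec=(-0.3239, 0.2270, 1.0521)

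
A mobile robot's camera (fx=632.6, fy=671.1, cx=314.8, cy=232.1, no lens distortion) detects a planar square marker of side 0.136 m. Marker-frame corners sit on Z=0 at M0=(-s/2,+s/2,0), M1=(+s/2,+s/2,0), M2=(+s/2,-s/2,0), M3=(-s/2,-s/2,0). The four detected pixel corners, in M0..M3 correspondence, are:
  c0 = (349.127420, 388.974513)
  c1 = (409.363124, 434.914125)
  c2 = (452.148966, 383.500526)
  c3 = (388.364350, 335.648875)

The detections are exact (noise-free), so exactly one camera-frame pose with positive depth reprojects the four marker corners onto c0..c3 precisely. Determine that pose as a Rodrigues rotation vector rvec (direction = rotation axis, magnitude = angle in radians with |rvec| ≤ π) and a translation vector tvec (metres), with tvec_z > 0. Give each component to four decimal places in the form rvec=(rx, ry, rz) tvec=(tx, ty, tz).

Intrinsics K: fx=632.6, fy=671.1, cx=314.8, cy=232.1
Marker side s = 0.136 m; corners in marker frame (Z=0):
  M0 = (-0.0680, +0.0680, 0)
  M1 = (+0.0680, +0.0680, 0)
  M2 = (+0.0680, -0.0680, 0)
  M3 = (-0.0680, -0.0680, 0)
Detected image corners:
  c0 = (349.127420, 388.974513) px
  c1 = (409.363124, 434.914125) px
  c2 = (452.148966, 383.500526) px
  c3 = (388.364350, 335.648875) px
Planar DLT: solve 8×8 A·h = b for H (H[2,2]=1):
  H  [+428.41558 -151.26632 +399.08345]
  H  [+318.38542 +530.07283 +386.32013]
  H  [-0.06806 +0.37580 +1.00000]
B = K⁻¹H; ‖b₁‖=0.870782, ‖b₂‖=0.870782; λ = 2/(‖b₁‖+‖b₂‖) = 1.148392, sign → tz>0 ⇒ λ=+1.148392
r₁ = λ·B[:,0] = (+0.81662,+0.57186,-0.07816); r₂ = λ·B[:,1] = (-0.48936,+0.75781,+0.43157)
r₃ = r₁×r₂ = (+0.30603,-0.31418,+0.89869); SVD([r₁ r₂ r₃]) → R = UVᵀ:
  R  [+0.81662 -0.48936 +0.30603]
  R  [+0.57186 +0.75781 -0.31418]
  R  [-0.07816 +0.43157 +0.89869]
t = (+0.15300, +0.26390, +1.14839) m
tr R = 2.473116; θ = arccos((tr R − 1)/2) = 0.742829 rad = 42.561°
axis k = ((R−Rᵀ)₃₂, (R−Rᵀ)₁₃, (R−Rᵀ)₂₁) / (2 sinθ) = (+0.551284, +0.284007, +0.784491)
rvec = θ·k = (+0.409510, +0.210969, +0.582743)

rvec=(0.4095, 0.2110, 0.5827) tvec=(0.1530, 0.2639, 1.1484)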